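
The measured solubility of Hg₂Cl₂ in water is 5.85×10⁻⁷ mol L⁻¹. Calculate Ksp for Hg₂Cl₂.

Hg₂Cl₂(s) ⇌ Hg₂²⁺(aq) + 2 Cl⁻(aq)
For each mole of Hg₂Cl₂ that dissolves per liter, [Hg₂²⁺] = s and [Cl⁻] = 2s; let s denote this solubility.
Ksp = [Hg₂²⁺][Cl⁻]^2 = s · (2s)^2 = 4s^3
Ksp = 4 × (5.85×10⁻⁷)^3 = 8.01×10⁻¹⁹

Ksp = 8.01×10⁻¹⁹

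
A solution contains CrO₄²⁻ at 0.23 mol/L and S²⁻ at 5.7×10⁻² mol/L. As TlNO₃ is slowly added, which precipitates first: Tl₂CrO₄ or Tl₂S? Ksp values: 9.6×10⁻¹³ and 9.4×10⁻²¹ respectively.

Precipitation of each salt begins when its ion product equals Ksp.
For Tl₂CrO₄: [Tl⁺] = (Ksp/[CrO₄²⁻])^(1/2) = 2.0×10⁻⁶ mol/L
For Tl₂S: [Tl⁺] = (Ksp/[S²⁻])^(1/2) = 4.1×10⁻¹⁰ mol/L
Tl₂S requires the lower [Tl⁺], so it precipitates first.

Tl₂S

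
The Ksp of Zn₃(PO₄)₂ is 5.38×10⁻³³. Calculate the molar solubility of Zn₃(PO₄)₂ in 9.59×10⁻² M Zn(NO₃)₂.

Zn₃(PO₄)₂(s) ⇌ 3 Zn²⁺(aq) + 2 PO₄³⁻(aq)
Let s be the solubility of Zn₃(PO₄)₂ here. The common ion gives [Zn²⁺] ≈ 9.59×10⁻² M, and [PO₄³⁻] = 2s.
Ksp = [Zn²⁺]^3[PO₄³⁻]^2 = (9.59×10⁻²)^3(2s)^2
(2s)^2 = 5.38×10⁻³³ / (9.59×10⁻²)^3 = 6.10×10⁻³⁰
s = 1.23×10⁻¹⁵ M

1.23×10⁻¹⁵ M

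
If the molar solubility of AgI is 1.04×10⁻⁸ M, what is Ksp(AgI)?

AgI(s) ⇌ Ag⁺(aq) + I⁻(aq)
For each mole of AgI that dissolves per liter, [Ag⁺] = s and [I⁻] = s; let s denote this solubility.
Ksp = [Ag⁺][I⁻] = s · s = s^2
Ksp = (1.04×10⁻⁸)^2 = 1.08×10⁻¹⁶

Ksp = 1.08×10⁻¹⁶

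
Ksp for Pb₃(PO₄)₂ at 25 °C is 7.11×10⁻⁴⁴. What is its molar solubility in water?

9.20×10⁻¹⁰ M

Pb₃(PO₄)₂(s) ⇌ 3 Pb²⁺(aq) + 2 PO₄³⁻(aq)
If s mol/L of Pb₃(PO₄)₂ dissolves, [Pb²⁺] = 3s and [PO₄³⁻] = 2s.
Ksp = [Pb²⁺]^3[PO₄³⁻]^2 = (3s)^3 · (2s)^2 = 108s^5
108s^5 = 7.11×10⁻⁴⁴  ⇒  s^5 = 6.58×10⁻⁴⁶
s = 9.20×10⁻¹⁰ mol L⁻¹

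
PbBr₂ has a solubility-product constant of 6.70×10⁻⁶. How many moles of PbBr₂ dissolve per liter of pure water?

1.19×10⁻² M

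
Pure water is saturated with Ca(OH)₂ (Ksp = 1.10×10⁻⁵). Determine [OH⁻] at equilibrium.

Ca(OH)₂(s) ⇌ Ca²⁺(aq) + 2 OH⁻(aq)
With molar solubility s: [Ca²⁺] = s, [OH⁻] = 2s.
Ksp = [Ca²⁺][OH⁻]^2 = s · (2s)^2 = 4s^3 = 1.10×10⁻⁵
s = 1.40×10⁻² M
[OH⁻] = 2s = 2.80×10⁻² M

2.80×10⁻² M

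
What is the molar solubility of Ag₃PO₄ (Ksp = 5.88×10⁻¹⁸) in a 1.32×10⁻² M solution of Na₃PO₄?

Ag₃PO₄(s) ⇌ 3 Ag⁺(aq) + PO₄³⁻(aq)
With PO₄³⁻ already at 1.32×10⁻² M and s small, take [PO₄³⁻] ≈ 1.32×10⁻² M and [Ag⁺] = 3s.
Ksp = [Ag⁺]^3[PO₄³⁻] = (3s)^3(1.32×10⁻²)
(3s)^3 = 5.88×10⁻¹⁸ / (1.32×10⁻²) = 4.45×10⁻¹⁶
s = 2.55×10⁻⁶ M

2.55×10⁻⁶ M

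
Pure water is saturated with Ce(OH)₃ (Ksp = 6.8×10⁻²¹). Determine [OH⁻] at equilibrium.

Ce(OH)₃(s) ⇌ Ce³⁺(aq) + 3 OH⁻(aq)
Call the molar solubility s, so that [Ce³⁺] = s and [OH⁻] = 3s.
Ksp = [Ce³⁺][OH⁻]^3 = s · (3s)^3 = 27s^4 = 6.8×10⁻²¹
s = 4.0×10⁻⁶ mol/L
[OH⁻] = 3s = 1.2×10⁻⁵ mol/L

1.2×10⁻⁵ M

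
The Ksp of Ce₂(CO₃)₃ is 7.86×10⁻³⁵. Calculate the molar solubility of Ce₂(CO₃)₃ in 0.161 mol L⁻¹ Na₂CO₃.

6.86×10⁻¹⁷ M

Ce₂(CO₃)₃(s) ⇌ 2 Ce³⁺(aq) + 3 CO₃²⁻(aq)
With CO₃²⁻ already at 0.161 mol L⁻¹ and s small, take [CO₃²⁻] ≈ 0.161 mol L⁻¹ and [Ce³⁺] = 2s.
Ksp = [Ce³⁺]^2[CO₃²⁻]^3 = (2s)^2(0.161)^3
(2s)^2 = 7.86×10⁻³⁵ / (0.161)^3 = 1.88×10⁻³²
s = 6.86×10⁻¹⁷ mol L⁻¹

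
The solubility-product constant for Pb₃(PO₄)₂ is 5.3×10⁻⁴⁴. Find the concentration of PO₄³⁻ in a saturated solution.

1.7×10⁻⁹ M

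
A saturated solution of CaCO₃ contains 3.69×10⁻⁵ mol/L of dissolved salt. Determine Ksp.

Ksp = 1.36×10⁻⁹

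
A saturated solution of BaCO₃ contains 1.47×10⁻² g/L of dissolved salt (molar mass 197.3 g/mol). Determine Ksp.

Ksp = 5.55×10⁻⁹

s = (1.47×10⁻² g L⁻¹)/(197.3 g mol⁻¹) = 7.4506×10⁻⁵ M
BaCO₃(s) ⇌ Ba²⁺(aq) + CO₃²⁻(aq)
If s mol/L of BaCO₃ dissolves, [Ba²⁺] = s and [CO₃²⁻] = s.
Ksp = [Ba²⁺][CO₃²⁻] = s · s = s^2
Ksp = (7.4506×10⁻⁵)^2 = 5.55×10⁻⁹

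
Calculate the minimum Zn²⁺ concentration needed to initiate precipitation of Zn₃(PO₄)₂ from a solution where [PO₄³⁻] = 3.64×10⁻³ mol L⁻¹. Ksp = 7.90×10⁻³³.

8.42×10⁻¹⁰ M

A salt starts to precipitate once the ion product Q reaches its Ksp.
Zn₃(PO₄)₂(s) ⇌ 3 Zn²⁺(aq) + 2 PO₄³⁻(aq)
Ksp = [Zn²⁺]^3[PO₄³⁻]^2 = [Zn²⁺]^3(3.64×10⁻³)^2
[Zn²⁺]^3 = 7.90×10⁻³³ / (3.64×10⁻³)^2 = 5.96×10⁻²⁸
[Zn²⁺] = 8.42×10⁻¹⁰ mol L⁻¹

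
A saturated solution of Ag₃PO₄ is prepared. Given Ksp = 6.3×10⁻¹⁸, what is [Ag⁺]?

6.6×10⁻⁵ M

Ag₃PO₄(s) ⇌ 3 Ag⁺(aq) + PO₄³⁻(aq)
With molar solubility s: [Ag⁺] = 3s, [PO₄³⁻] = s.
Ksp = [Ag⁺]^3[PO₄³⁻] = (3s)^3 · s = 27s^4 = 6.3×10⁻¹⁸
s = 2.2×10⁻⁵ mol/L
[Ag⁺] = 3s = 6.6×10⁻⁵ mol/L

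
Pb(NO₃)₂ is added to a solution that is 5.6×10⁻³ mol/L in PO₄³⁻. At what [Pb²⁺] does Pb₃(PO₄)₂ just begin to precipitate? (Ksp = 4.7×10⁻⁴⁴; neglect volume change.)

Precipitation begins when Q = Ksp.
Pb₃(PO₄)₂(s) ⇌ 3 Pb²⁺(aq) + 2 PO₄³⁻(aq)
Ksp = [Pb²⁺]^3[PO₄³⁻]^2 = [Pb²⁺]^3(5.6×10⁻³)^2
[Pb²⁺]^3 = 4.7×10⁻⁴⁴ / (5.6×10⁻³)^2 = 1.5×10⁻³⁹
[Pb²⁺] = 1.1×10⁻¹³ mol/L

1.1×10⁻¹³ M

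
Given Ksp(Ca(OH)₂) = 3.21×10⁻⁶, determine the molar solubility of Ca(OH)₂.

Ca(OH)₂(s) ⇌ Ca²⁺(aq) + 2 OH⁻(aq)
Call the molar solubility s, so that [Ca²⁺] = s and [OH⁻] = 2s.
Ksp = [Ca²⁺][OH⁻]^2 = s · (2s)^2 = 4s^3
4s^3 = 3.21×10⁻⁶  ⇒  s^3 = 8.03×10⁻⁷
s = (8.03×10⁻⁷)^(1/3) = 9.29×10⁻³ mol L⁻¹

9.29×10⁻³ M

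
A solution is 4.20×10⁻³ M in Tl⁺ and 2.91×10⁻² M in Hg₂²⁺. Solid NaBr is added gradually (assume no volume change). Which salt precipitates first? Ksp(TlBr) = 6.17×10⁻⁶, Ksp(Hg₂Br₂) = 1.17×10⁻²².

Hg₂Br₂

Precipitation begins when Q = Ksp.
For TlBr: [Br⁻] = (Ksp/[Tl⁺]) = 1.47×10⁻³ M
For Hg₂Br₂: [Br⁻] = (Ksp/[Hg₂²⁺])^(1/2) = 6.34×10⁻¹¹ M
The smaller threshold [Br⁻] is reached first, so Hg₂Br₂ precipitates first.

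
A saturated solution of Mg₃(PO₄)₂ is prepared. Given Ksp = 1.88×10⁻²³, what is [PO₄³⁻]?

Mg₃(PO₄)₂(s) ⇌ 3 Mg²⁺(aq) + 2 PO₄³⁻(aq)
Let s be the molar solubility. Then [Mg²⁺] = 3s and [PO₄³⁻] = 2s.
Ksp = [Mg²⁺]^3[PO₄³⁻]^2 = (3s)^3 · (2s)^2 = 108s^5 = 1.88×10⁻²³
s = 1.12×10⁻⁵ mol/L
[PO₄³⁻] = 2s = 2.23×10⁻⁵ mol/L

2.23×10⁻⁵ M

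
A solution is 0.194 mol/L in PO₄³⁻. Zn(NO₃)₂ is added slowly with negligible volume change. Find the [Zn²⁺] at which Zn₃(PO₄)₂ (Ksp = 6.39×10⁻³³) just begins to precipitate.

5.54×10⁻¹¹ M

The threshold for precipitation is Q = Ksp.
Zn₃(PO₄)₂(s) ⇌ 3 Zn²⁺(aq) + 2 PO₄³⁻(aq)
Ksp = [Zn²⁺]^3[PO₄³⁻]^2 = [Zn²⁺]^3(0.194)^2
[Zn²⁺]^3 = 6.39×10⁻³³ / (0.194)^2 = 1.70×10⁻³¹
[Zn²⁺] = 5.54×10⁻¹¹ mol/L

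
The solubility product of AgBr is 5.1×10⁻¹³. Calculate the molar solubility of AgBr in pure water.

AgBr(s) ⇌ Ag⁺(aq) + Br⁻(aq)
With molar solubility s: [Ag⁺] = s, [Br⁻] = s.
Ksp = [Ag⁺][Br⁻] = s · s = s^2
s^2 = 5.1×10⁻¹³
s = (5.1×10⁻¹³)^(1/2) = 7.1×10⁻⁷ M

7.1×10⁻⁷ M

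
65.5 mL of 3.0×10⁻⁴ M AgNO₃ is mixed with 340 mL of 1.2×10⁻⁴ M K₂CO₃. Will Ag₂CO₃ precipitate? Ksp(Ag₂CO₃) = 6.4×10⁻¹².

No

Total volume after mixing = 65.5 + 340 = 405.5 mL.
[Ag⁺] = (3.0×10⁻⁴)(65.5)/405.5 = 4.8×10⁻⁵ M
[CO₃²⁻] = (1.2×10⁻⁴)(340)/405.5 = 1.0×10⁻⁴ M
Q = [Ag⁺]^2[CO₃²⁻] = 2.4×10⁻¹³
Q = 2.4×10⁻¹³ < Ksp = 6.4×10⁻¹², so the solution is unsaturated and no precipitate forms.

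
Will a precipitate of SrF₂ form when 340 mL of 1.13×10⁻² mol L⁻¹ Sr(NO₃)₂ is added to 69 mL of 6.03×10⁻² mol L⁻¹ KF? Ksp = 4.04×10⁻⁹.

Yes

After mixing, V = 340 mL + 69 mL = 409 mL.
[Sr²⁺] = (1.13×10⁻²)(340)/409 = 9.39×10⁻³ mol L⁻¹
[F⁻] = (6.03×10⁻²)(69)/409 = 1.02×10⁻² mol L⁻¹
Q = [Sr²⁺][F⁻]^2 = 9.72×10⁻⁷
Because Q > Ksp (9.72×10⁻⁷ vs 4.04×10⁻⁹), a precipitate of SrF₂ forms.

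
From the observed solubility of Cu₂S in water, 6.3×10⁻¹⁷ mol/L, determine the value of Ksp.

Cu₂S(s) ⇌ 2 Cu⁺(aq) + S²⁻(aq)
Call the molar solubility s, so that [Cu⁺] = 2s and [S²⁻] = s.
Ksp = [Cu⁺]^2[S²⁻] = (2s)^2 · s = 4s^3
Ksp = 4 × (6.3×10⁻¹⁷)^3 = 1.0×10⁻⁴⁸

Ksp = 1.0×10⁻⁴⁸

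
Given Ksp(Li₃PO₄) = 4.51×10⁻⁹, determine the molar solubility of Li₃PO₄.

3.60×10⁻³ M

Li₃PO₄(s) ⇌ 3 Li⁺(aq) + PO₄³⁻(aq)
Let s be the molar solubility. Then [Li⁺] = 3s and [PO₄³⁻] = s.
Ksp = [Li⁺]^3[PO₄³⁻] = (3s)^3 · s = 27s^4
27s^4 = 4.51×10⁻⁹  ⇒  s^4 = 1.67×10⁻¹⁰
Taking the 4th root, s = 3.60×10⁻³ M.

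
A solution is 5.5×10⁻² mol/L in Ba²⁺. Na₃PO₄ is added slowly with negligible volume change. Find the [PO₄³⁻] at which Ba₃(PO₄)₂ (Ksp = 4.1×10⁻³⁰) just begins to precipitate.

A salt starts to precipitate once the ion product Q reaches its Ksp.
Ba₃(PO₄)₂(s) ⇌ 3 Ba²⁺(aq) + 2 PO₄³⁻(aq)
Ksp = [Ba²⁺]^3[PO₄³⁻]^2 = [PO₄³⁻]^2(5.5×10⁻²)^3
[PO₄³⁻]^2 = 4.1×10⁻³⁰ / (5.5×10⁻²)^3 = 2.5×10⁻²⁶
[PO₄³⁻] = 1.6×10⁻¹³ mol/L

1.6×10⁻¹³ M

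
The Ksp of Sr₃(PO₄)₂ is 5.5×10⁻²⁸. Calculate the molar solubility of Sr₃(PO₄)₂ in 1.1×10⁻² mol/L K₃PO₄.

Sr₃(PO₄)₂(s) ⇌ 3 Sr²⁺(aq) + 2 PO₄³⁻(aq)
PO₄³⁻ is already present at 1.1×10⁻² mol/L. If s mol/L of Sr₃(PO₄)₂ dissolves, [Sr²⁺] = 3s while [PO₄³⁻] ≈ 1.1×10⁻² mol/L.
Ksp = [Sr²⁺]^3[PO₄³⁻]^2 = (3s)^3(1.1×10⁻²)^2
(3s)^3 = 5.5×10⁻²⁸ / (1.1×10⁻²)^2 = 4.5×10⁻²⁴
s = 5.5×10⁻⁹ mol/L

5.5×10⁻⁹ M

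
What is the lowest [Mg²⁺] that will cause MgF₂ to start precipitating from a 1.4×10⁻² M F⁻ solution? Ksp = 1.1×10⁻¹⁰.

Each salt precipitates once Q = Ksp for that salt.
MgF₂(s) ⇌ Mg²⁺(aq) + 2 F⁻(aq)
Ksp = [Mg²⁺][F⁻]^2 = [Mg²⁺](1.4×10⁻²)^2
[Mg²⁺] = 1.1×10⁻¹⁰ / (1.4×10⁻²)^2 = 5.6×10⁻⁷
[Mg²⁺] = 5.6×10⁻⁷ M

5.6×10⁻⁷ M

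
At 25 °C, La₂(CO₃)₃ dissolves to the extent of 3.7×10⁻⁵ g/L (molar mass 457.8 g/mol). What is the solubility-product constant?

Ksp = 3.7×10⁻³⁴

Molar solubility s = (3.7×10⁻⁵ g/L) / (457.8 g/mol) = 8.082×10⁻⁸ mol/L
La₂(CO₃)₃(s) ⇌ 2 La³⁺(aq) + 3 CO₃²⁻(aq)
Call the molar solubility s, so that [La³⁺] = 2s and [CO₃²⁻] = 3s.
Ksp = [La³⁺]^2[CO₃²⁻]^3 = (2s)^2 · (3s)^3 = 108s^5
Ksp = 108 × (8.082×10⁻⁸)^5 = 3.7×10⁻³⁴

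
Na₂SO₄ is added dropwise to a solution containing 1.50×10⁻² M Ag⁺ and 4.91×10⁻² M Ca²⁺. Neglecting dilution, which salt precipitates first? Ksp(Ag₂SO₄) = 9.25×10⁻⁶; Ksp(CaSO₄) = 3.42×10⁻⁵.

CaSO₄

Precipitation begins when Q = Ksp.
For Ag₂SO₄: [SO₄²⁻] = (Ksp/[Ag⁺]^2) = 4.11×10⁻² M
For CaSO₄: [SO₄²⁻] = (Ksp/[Ca²⁺]) = 6.97×10⁻⁴ M
The smaller threshold [SO₄²⁻] is reached first, so CaSO₄ precipitates first.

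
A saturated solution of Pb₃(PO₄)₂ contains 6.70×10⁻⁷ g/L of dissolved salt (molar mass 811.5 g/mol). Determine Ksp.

Ksp = 4.14×10⁻⁴⁴

Molar solubility s = (6.70×10⁻⁷ g/L) / (811.5 g/mol) = 8.2563×10⁻¹⁰ mol/L
Pb₃(PO₄)₂(s) ⇌ 3 Pb²⁺(aq) + 2 PO₄³⁻(aq)
Call the molar solubility s, so that [Pb²⁺] = 3s and [PO₄³⁻] = 2s.
Ksp = [Pb²⁺]^3[PO₄³⁻]^2 = (3s)^3 · (2s)^2 = 108s^5
Ksp = 108 × (8.2563×10⁻¹⁰)^5 = 4.14×10⁻⁴⁴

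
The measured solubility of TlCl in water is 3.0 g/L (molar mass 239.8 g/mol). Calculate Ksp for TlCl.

Ksp = 1.6×10⁻⁴

Molar solubility s = (3.0 g/L) / (239.8 g/mol) = 1.251×10⁻² mol/L
TlCl(s) ⇌ Tl⁺(aq) + Cl⁻(aq)
Let s be the molar solubility. Then [Tl⁺] = s and [Cl⁻] = s.
Ksp = [Tl⁺][Cl⁻] = s · s = s^2
Ksp = (1.251×10⁻²)^2 = 1.6×10⁻⁴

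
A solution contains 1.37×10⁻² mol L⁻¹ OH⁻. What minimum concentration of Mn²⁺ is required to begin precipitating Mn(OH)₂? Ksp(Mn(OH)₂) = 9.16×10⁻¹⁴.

4.88×10⁻¹⁰ M

A salt starts to precipitate once the ion product Q reaches its Ksp.
Mn(OH)₂(s) ⇌ Mn²⁺(aq) + 2 OH⁻(aq)
Ksp = [Mn²⁺][OH⁻]^2 = [Mn²⁺](1.37×10⁻²)^2
[Mn²⁺] = 9.16×10⁻¹⁴ / (1.37×10⁻²)^2 = 4.88×10⁻¹⁰
[Mn²⁺] = 4.88×10⁻¹⁰ mol L⁻¹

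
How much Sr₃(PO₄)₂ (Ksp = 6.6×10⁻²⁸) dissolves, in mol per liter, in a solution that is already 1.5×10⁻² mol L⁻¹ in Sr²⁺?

Sr₃(PO₄)₂(s) ⇌ 3 Sr²⁺(aq) + 2 PO₄³⁻(aq)
Sr²⁺ is already present at 1.5×10⁻² mol L⁻¹. If s mol/L of Sr₃(PO₄)₂ dissolves, [PO₄³⁻] = 2s while [Sr²⁺] ≈ 1.5×10⁻² mol L⁻¹.
Ksp = [Sr²⁺]^3[PO₄³⁻]^2 = (1.5×10⁻²)^3(2s)^2
(2s)^2 = 6.6×10⁻²⁸ / (1.5×10⁻²)^3 = 2.0×10⁻²²
s = 7.0×10⁻¹² mol L⁻¹

7.0×10⁻¹² M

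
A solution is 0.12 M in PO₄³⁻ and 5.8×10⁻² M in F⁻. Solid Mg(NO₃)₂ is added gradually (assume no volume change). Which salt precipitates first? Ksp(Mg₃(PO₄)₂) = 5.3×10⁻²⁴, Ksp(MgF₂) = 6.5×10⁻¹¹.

Precipitation of each salt begins when its ion product equals Ksp.
For Mg₃(PO₄)₂: [Mg²⁺] = (Ksp/[PO₄³⁻]^2)^(1/3) = 7.2×10⁻⁸ M
For MgF₂: [Mg²⁺] = (Ksp/[F⁻]^2) = 1.9×10⁻⁸ M
Since MgF₂ needs less Mg²⁺ to reach saturation, it precipitates first.

MgF₂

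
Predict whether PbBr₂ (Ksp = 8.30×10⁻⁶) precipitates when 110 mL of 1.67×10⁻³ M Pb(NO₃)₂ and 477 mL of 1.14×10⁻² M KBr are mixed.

Total volume after mixing = 110 + 477 = 587 mL.
[Pb²⁺] = (1.67×10⁻³)(110)/587 = 3.13×10⁻⁴ M
[Br⁻] = (1.14×10⁻²)(477)/587 = 9.26×10⁻³ M
Q = [Pb²⁺][Br⁻]^2 = 2.69×10⁻⁸
Q = 2.69×10⁻⁸ < Ksp = 8.30×10⁻⁶, so the solution is unsaturated and no precipitate forms.

No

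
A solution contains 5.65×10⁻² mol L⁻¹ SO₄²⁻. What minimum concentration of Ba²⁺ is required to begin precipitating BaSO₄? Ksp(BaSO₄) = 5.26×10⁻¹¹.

9.31×10⁻¹⁰ M

The threshold for precipitation is Q = Ksp.
BaSO₄(s) ⇌ Ba²⁺(aq) + SO₄²⁻(aq)
Ksp = [Ba²⁺][SO₄²⁻] = [Ba²⁺](5.65×10⁻²)
[Ba²⁺] = 5.26×10⁻¹¹ / (5.65×10⁻²) = 9.31×10⁻¹⁰
[Ba²⁺] = 9.31×10⁻¹⁰ mol L⁻¹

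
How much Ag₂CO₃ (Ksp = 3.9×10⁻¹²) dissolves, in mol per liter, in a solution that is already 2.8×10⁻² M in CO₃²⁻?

5.9×10⁻⁶ M

Ag₂CO₃(s) ⇌ 2 Ag⁺(aq) + CO₃²⁻(aq)
CO₃²⁻ is already present at 2.8×10⁻² M. If s mol/L of Ag₂CO₃ dissolves, [Ag⁺] = 2s while [CO₃²⁻] ≈ 2.8×10⁻² M.
Ksp = [Ag⁺]^2[CO₃²⁻] = (2s)^2(2.8×10⁻²)
(2s)^2 = 3.9×10⁻¹² / (2.8×10⁻²) = 1.4×10⁻¹⁰
s = 5.9×10⁻⁶ M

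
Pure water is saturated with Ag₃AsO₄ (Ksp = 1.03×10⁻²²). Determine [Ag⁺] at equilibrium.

Ag₃AsO₄(s) ⇌ 3 Ag⁺(aq) + AsO₄³⁻(aq)
With molar solubility s: [Ag⁺] = 3s, [AsO₄³⁻] = s.
Ksp = [Ag⁺]^3[AsO₄³⁻] = (3s)^3 · s = 27s^4 = 1.03×10⁻²²
s = 1.40×10⁻⁶ M
[Ag⁺] = 3s = 4.19×10⁻⁶ M

4.19×10⁻⁶ M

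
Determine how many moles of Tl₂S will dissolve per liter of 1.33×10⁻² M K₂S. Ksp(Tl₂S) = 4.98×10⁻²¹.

3.06×10⁻¹⁰ M

Tl₂S(s) ⇌ 2 Tl⁺(aq) + S²⁻(aq)
The solution already contains S²⁻ at 1.33×10⁻² M. Let s be the molar solubility of Tl₂S.
[S²⁻] ≈ 1.33×10⁻² M (common ion dominates); [Tl⁺] = 2s.
Ksp = [Tl⁺]^2[S²⁻] = (2s)^2(1.33×10⁻²)
(2s)^2 = 4.98×10⁻²¹ / (1.33×10⁻²) = 3.74×10⁻¹⁹
s = 3.06×10⁻¹⁰ M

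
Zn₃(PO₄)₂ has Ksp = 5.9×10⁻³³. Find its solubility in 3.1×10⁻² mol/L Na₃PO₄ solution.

6.1×10⁻¹¹ M

Zn₃(PO₄)₂(s) ⇌ 3 Zn²⁺(aq) + 2 PO₄³⁻(aq)
With PO₄³⁻ already at 3.1×10⁻² mol/L and s small, take [PO₄³⁻] ≈ 3.1×10⁻² mol/L and [Zn²⁺] = 3s.
Ksp = [Zn²⁺]^3[PO₄³⁻]^2 = (3s)^3(3.1×10⁻²)^2
(3s)^3 = 5.9×10⁻³³ / (3.1×10⁻²)^2 = 6.1×10⁻³⁰
s = 6.1×10⁻¹¹ mol/L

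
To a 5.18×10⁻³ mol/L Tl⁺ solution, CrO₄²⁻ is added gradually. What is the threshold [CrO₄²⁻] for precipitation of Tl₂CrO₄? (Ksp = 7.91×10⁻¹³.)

2.95×10⁻⁸ M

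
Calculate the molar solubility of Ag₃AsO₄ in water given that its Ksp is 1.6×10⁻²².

1.6×10⁻⁶ M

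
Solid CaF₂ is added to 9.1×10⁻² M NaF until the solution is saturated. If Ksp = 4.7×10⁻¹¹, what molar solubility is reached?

CaF₂(s) ⇌ Ca²⁺(aq) + 2 F⁻(aq)
With F⁻ already at 9.1×10⁻² M and s small, take [F⁻] ≈ 9.1×10⁻² M and [Ca²⁺] = s.
Ksp = [Ca²⁺][F⁻]^2 = s(9.1×10⁻²)^2
s = 4.7×10⁻¹¹ / (9.1×10⁻²)^2 = 5.7×10⁻⁹
s = 5.7×10⁻⁹ M

5.7×10⁻⁹ M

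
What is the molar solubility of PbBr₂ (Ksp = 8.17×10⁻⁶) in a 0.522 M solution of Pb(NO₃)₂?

1.98×10⁻³ M

PbBr₂(s) ⇌ Pb²⁺(aq) + 2 Br⁻(aq)
Let s be the solubility of PbBr₂ here. The common ion gives [Pb²⁺] ≈ 0.522 M, and [Br⁻] = 2s.
Ksp = [Pb²⁺][Br⁻]^2 = (0.522)(2s)^2
(2s)^2 = 8.17×10⁻⁶ / (0.522) = 1.57×10⁻⁵
s = 1.98×10⁻³ M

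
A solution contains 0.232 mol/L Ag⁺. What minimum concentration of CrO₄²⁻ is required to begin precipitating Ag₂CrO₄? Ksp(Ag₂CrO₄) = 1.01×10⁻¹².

1.88×10⁻¹¹ M

Each salt precipitates once Q = Ksp for that salt.
Ag₂CrO₄(s) ⇌ 2 Ag⁺(aq) + CrO₄²⁻(aq)
Ksp = [Ag⁺]^2[CrO₄²⁻] = [CrO₄²⁻](0.232)^2
[CrO₄²⁻] = 1.01×10⁻¹² / (0.232)^2 = 1.88×10⁻¹¹
[CrO₄²⁻] = 1.88×10⁻¹¹ mol/L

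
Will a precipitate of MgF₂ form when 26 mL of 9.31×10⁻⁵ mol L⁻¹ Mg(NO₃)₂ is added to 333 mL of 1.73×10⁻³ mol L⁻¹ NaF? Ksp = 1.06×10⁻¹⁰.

No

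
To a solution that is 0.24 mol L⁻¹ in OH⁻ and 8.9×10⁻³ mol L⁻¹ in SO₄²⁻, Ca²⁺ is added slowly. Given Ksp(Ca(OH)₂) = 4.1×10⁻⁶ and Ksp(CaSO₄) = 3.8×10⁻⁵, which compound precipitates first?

Ca(OH)₂

Each salt precipitates once Q = Ksp for that salt.
For Ca(OH)₂: [Ca²⁺] = (Ksp/[OH⁻]^2) = 7.1×10⁻⁵ mol L⁻¹
For CaSO₄: [Ca²⁺] = (Ksp/[SO₄²⁻]) = 4.3×10⁻³ mol L⁻¹
Ca(OH)₂ requires the lower [Ca²⁺], so it precipitates first.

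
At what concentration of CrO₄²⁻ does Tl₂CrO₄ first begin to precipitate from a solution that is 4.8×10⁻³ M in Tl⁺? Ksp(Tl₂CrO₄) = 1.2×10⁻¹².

Precipitation of each salt begins when its ion product equals Ksp.
Tl₂CrO₄(s) ⇌ 2 Tl⁺(aq) + CrO₄²⁻(aq)
Ksp = [Tl⁺]^2[CrO₄²⁻] = [CrO₄²⁻](4.8×10⁻³)^2
[CrO₄²⁻] = 1.2×10⁻¹² / (4.8×10⁻³)^2 = 5.2×10⁻⁸
[CrO₄²⁻] = 5.2×10⁻⁸ M

5.2×10⁻⁸ M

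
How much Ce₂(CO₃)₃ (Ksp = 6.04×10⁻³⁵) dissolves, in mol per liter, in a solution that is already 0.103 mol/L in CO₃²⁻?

Ce₂(CO₃)₃(s) ⇌ 2 Ce³⁺(aq) + 3 CO₃²⁻(aq)
The solution already contains CO₃²⁻ at 0.103 mol/L. Let s be the molar solubility of Ce₂(CO₃)₃.
[CO₃²⁻] ≈ 0.103 mol/L (common ion dominates); [Ce³⁺] = 2s.
Ksp = [Ce³⁺]^2[CO₃²⁻]^3 = (2s)^2(0.103)^3
(2s)^2 = 6.04×10⁻³⁵ / (0.103)^3 = 5.53×10⁻³²
s = 1.18×10⁻¹⁶ mol/L

1.18×10⁻¹⁶ M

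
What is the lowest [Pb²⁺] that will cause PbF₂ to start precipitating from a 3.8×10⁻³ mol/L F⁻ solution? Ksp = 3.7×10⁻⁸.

2.6×10⁻³ M

Each salt precipitates once Q = Ksp for that salt.
PbF₂(s) ⇌ Pb²⁺(aq) + 2 F⁻(aq)
Ksp = [Pb²⁺][F⁻]^2 = [Pb²⁺](3.8×10⁻³)^2
[Pb²⁺] = 3.7×10⁻⁸ / (3.8×10⁻³)^2 = 2.6×10⁻³
[Pb²⁺] = 2.6×10⁻³ mol/L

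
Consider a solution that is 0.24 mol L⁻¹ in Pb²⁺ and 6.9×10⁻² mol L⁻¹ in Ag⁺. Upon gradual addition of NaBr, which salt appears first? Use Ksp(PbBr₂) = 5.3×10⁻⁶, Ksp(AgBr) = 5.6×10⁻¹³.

Precipitation begins when Q = Ksp.
For PbBr₂: [Br⁻] = (Ksp/[Pb²⁺])^(1/2) = 4.7×10⁻³ mol L⁻¹
For AgBr: [Br⁻] = (Ksp/[Ag⁺]) = 8.1×10⁻¹² mol L⁻¹
AgBr requires the lower [Br⁻], so it precipitates first.

AgBr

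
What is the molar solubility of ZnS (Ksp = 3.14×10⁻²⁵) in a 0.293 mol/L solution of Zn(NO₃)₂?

1.07×10⁻²⁴ M

ZnS(s) ⇌ Zn²⁺(aq) + S²⁻(aq)
Zn²⁺ is already present at 0.293 mol/L. If s mol/L of ZnS dissolves, [S²⁻] = s while [Zn²⁺] ≈ 0.293 mol/L.
Ksp = [Zn²⁺][S²⁻] = (0.293)s
s = 3.14×10⁻²⁵ / (0.293) = 1.07×10⁻²⁴
s = 1.07×10⁻²⁴ mol/L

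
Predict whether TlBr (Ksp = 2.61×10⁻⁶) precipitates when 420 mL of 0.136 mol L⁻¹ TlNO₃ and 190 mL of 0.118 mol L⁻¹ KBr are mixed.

Yes

Total volume after mixing = 420 + 190 = 610 mL.
[Tl⁺] = (0.136)(420)/610 = 9.36×10⁻² mol L⁻¹
[Br⁻] = (0.118)(190)/610 = 3.68×10⁻² mol L⁻¹
Q = [Tl⁺][Br⁻] = 3.44×10⁻³
Q = 3.44×10⁻³ > Ksp = 2.61×10⁻⁶, so the solution is supersaturated and TlBr precipitates.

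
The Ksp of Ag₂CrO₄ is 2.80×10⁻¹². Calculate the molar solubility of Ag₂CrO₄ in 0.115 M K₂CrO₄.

2.47×10⁻⁶ M

Ag₂CrO₄(s) ⇌ 2 Ag⁺(aq) + CrO₄²⁻(aq)
Let s be the solubility of Ag₂CrO₄ here. The common ion gives [CrO₄²⁻] ≈ 0.115 M, and [Ag⁺] = 2s.
Ksp = [Ag⁺]^2[CrO₄²⁻] = (2s)^2(0.115)
(2s)^2 = 2.80×10⁻¹² / (0.115) = 2.43×10⁻¹¹
s = 2.47×10⁻⁶ M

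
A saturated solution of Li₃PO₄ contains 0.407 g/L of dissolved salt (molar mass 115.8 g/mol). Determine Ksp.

Ksp = 4.12×10⁻⁹

Molar solubility s = (0.407 g/L) / (115.8 g/mol) = 3.5147×10⁻³ mol/L
Li₃PO₄(s) ⇌ 3 Li⁺(aq) + PO₄³⁻(aq)
Let s be the molar solubility. Then [Li⁺] = 3s and [PO₄³⁻] = s.
Ksp = [Li⁺]^3[PO₄³⁻] = (3s)^3 · s = 27s^4
Ksp = 27 × (3.5147×10⁻³)^4 = 4.12×10⁻⁹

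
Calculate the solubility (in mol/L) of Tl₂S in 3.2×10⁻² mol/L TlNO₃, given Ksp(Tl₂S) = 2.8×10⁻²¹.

Tl₂S(s) ⇌ 2 Tl⁺(aq) + S²⁻(aq)
Tl⁺ is already present at 3.2×10⁻² mol/L. If s mol/L of Tl₂S dissolves, [S²⁻] = s while [Tl⁺] ≈ 3.2×10⁻² mol/L.
Ksp = [Tl⁺]^2[S²⁻] = (3.2×10⁻²)^2s
s = 2.8×10⁻²¹ / (3.2×10⁻²)^2 = 2.7×10⁻¹⁸
s = 2.7×10⁻¹⁸ mol/L

2.7×10⁻¹⁸ M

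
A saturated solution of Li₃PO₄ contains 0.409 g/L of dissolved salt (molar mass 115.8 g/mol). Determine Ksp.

s = (0.409 g L⁻¹)/(115.8 g mol⁻¹) = 3.5320×10⁻³ M
Li₃PO₄(s) ⇌ 3 Li⁺(aq) + PO₄³⁻(aq)
For each mole of Li₃PO₄ that dissolves per liter, [Li⁺] = 3s and [PO₄³⁻] = s; let s denote this solubility.
Ksp = [Li⁺]^3[PO₄³⁻] = (3s)^3 · s = 27s^4
Ksp = 27 × (3.5320×10⁻³)^4 = 4.20×10⁻⁹

Ksp = 4.20×10⁻⁹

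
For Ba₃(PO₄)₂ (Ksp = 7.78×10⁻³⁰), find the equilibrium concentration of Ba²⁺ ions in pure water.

Ba₃(PO₄)₂(s) ⇌ 3 Ba²⁺(aq) + 2 PO₄³⁻(aq)
With molar solubility s: [Ba²⁺] = 3s, [PO₄³⁻] = 2s.
Ksp = [Ba²⁺]^3[PO₄³⁻]^2 = (3s)^3 · (2s)^2 = 108s^5 = 7.78×10⁻³⁰
s = 5.91×10⁻⁷ mol L⁻¹
[Ba²⁺] = 3s = 1.77×10⁻⁶ mol L⁻¹

1.77×10⁻⁶ M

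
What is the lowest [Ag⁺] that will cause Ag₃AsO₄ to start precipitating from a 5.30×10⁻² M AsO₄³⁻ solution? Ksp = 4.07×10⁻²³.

Precipitation begins when Q = Ksp.
Ag₃AsO₄(s) ⇌ 3 Ag⁺(aq) + AsO₄³⁻(aq)
Ksp = [Ag⁺]^3[AsO₄³⁻] = [Ag⁺]^3(5.30×10⁻²)
[Ag⁺]^3 = 4.07×10⁻²³ / (5.30×10⁻²) = 7.68×10⁻²²
[Ag⁺] = 9.16×10⁻⁸ M

9.16×10⁻⁸ M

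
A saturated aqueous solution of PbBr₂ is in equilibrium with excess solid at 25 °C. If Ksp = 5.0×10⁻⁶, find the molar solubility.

1.1×10⁻² M

PbBr₂(s) ⇌ Pb²⁺(aq) + 2 Br⁻(aq)
Call the molar solubility s, so that [Pb²⁺] = s and [Br⁻] = 2s.
Ksp = [Pb²⁺][Br⁻]^2 = s · (2s)^2 = 4s^3
4s^3 = 5.0×10⁻⁶  ⇒  s^3 = 1.3×10⁻⁶
s = (1.3×10⁻⁶)^(1/3) = 1.1×10⁻² mol L⁻¹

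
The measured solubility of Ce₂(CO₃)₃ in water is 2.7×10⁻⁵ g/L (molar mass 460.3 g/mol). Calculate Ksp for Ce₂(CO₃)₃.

Ksp = 7.5×10⁻³⁵

s = (2.7×10⁻⁵ g L⁻¹)/(460.3 g mol⁻¹) = 5.866×10⁻⁸ M
Ce₂(CO₃)₃(s) ⇌ 2 Ce³⁺(aq) + 3 CO₃²⁻(aq)
Call the molar solubility s, so that [Ce³⁺] = 2s and [CO₃²⁻] = 3s.
Ksp = [Ce³⁺]^2[CO₃²⁻]^3 = (2s)^2 · (3s)^3 = 108s^5
Ksp = 108 × (5.866×10⁻⁸)^5 = 7.5×10⁻³⁵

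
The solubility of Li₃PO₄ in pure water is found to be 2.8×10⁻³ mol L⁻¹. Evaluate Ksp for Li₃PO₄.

Li₃PO₄(s) ⇌ 3 Li⁺(aq) + PO₄³⁻(aq)
Let s be the molar solubility. Then [Li⁺] = 3s and [PO₄³⁻] = s.
Ksp = [Li⁺]^3[PO₄³⁻] = (3s)^3 · s = 27s^4
Ksp = 27 × (2.8×10⁻³)^4 = 1.7×10⁻⁹

Ksp = 1.7×10⁻⁹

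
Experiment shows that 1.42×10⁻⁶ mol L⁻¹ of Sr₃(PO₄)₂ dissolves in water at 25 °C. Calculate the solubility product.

Sr₃(PO₄)₂(s) ⇌ 3 Sr²⁺(aq) + 2 PO₄³⁻(aq)
With molar solubility s: [Sr²⁺] = 3s, [PO₄³⁻] = 2s.
Ksp = [Sr²⁺]^3[PO₄³⁻]^2 = (3s)^3 · (2s)^2 = 108s^5
Ksp = 108 × (1.42×10⁻⁶)^5 = 6.24×10⁻²⁸

Ksp = 6.24×10⁻²⁸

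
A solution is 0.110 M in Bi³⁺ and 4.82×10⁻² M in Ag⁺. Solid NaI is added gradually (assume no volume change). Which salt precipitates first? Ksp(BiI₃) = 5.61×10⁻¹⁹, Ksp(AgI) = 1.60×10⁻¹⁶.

The threshold for precipitation is Q = Ksp.
For BiI₃: [I⁻] = (Ksp/[Bi³⁺])^(1/3) = 1.72×10⁻⁶ M
For AgI: [I⁻] = (Ksp/[Ag⁺]) = 3.32×10⁻¹⁵ M
AgI requires the lower [I⁻], so it precipitates first.

AgI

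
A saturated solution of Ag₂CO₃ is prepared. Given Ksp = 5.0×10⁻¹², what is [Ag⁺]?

Ag₂CO₃(s) ⇌ 2 Ag⁺(aq) + CO₃²⁻(aq)
Call the molar solubility s, so that [Ag⁺] = 2s and [CO₃²⁻] = s.
Ksp = [Ag⁺]^2[CO₃²⁻] = (2s)^2 · s = 4s^3 = 5.0×10⁻¹²
s = 1.1×10⁻⁴ mol/L
[Ag⁺] = 2s = 2.2×10⁻⁴ mol/L

2.2×10⁻⁴ M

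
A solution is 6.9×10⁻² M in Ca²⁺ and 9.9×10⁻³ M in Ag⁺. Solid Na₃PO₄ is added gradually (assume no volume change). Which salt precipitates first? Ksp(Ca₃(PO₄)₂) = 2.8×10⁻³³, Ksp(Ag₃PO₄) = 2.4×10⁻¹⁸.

Precipitation of each salt begins when its ion product equals Ksp.
For Ca₃(PO₄)₂: [PO₄³⁻] = (Ksp/[Ca²⁺]^3)^(1/2) = 2.9×10⁻¹⁵ M
For Ag₃PO₄: [PO₄³⁻] = (Ksp/[Ag⁺]^3) = 2.5×10⁻¹² M
Since Ca₃(PO₄)₂ needs less PO₄³⁻ to reach saturation, it precipitates first.

Ca₃(PO₄)₂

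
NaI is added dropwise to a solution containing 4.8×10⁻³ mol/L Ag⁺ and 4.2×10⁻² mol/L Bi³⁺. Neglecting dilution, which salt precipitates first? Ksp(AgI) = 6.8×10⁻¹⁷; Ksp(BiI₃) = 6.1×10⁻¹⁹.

AgI

Precipitation begins when Q = Ksp.
For AgI: [I⁻] = (Ksp/[Ag⁺]) = 1.4×10⁻¹⁴ mol/L
For BiI₃: [I⁻] = (Ksp/[Bi³⁺])^(1/3) = 2.4×10⁻⁶ mol/L
Since AgI needs less I⁻ to reach saturation, it precipitates first.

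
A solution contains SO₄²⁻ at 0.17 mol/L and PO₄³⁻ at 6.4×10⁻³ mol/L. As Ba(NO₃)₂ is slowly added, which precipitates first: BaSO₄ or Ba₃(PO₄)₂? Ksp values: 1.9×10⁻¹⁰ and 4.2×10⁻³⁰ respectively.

BaSO₄

Precipitation begins when Q = Ksp.
For BaSO₄: [Ba²⁺] = (Ksp/[SO₄²⁻]) = 1.1×10⁻⁹ mol/L
For Ba₃(PO₄)₂: [Ba²⁺] = (Ksp/[PO₄³⁻]^2)^(1/3) = 4.7×10⁻⁹ mol/L
BaSO₄ requires the lower [Ba²⁺], so it precipitates first.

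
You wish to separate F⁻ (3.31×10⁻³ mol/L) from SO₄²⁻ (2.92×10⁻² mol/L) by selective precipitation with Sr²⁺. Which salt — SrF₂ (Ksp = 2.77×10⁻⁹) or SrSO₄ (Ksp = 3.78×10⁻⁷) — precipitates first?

SrSO₄

A salt starts to precipitate once the ion product Q reaches its Ksp.
For SrF₂: [Sr²⁺] = (Ksp/[F⁻]^2) = 2.53×10⁻⁴ mol/L
For SrSO₄: [Sr²⁺] = (Ksp/[SO₄²⁻]) = 1.29×10⁻⁵ mol/L
SrSO₄ requires the lower [Sr²⁺], so it precipitates first.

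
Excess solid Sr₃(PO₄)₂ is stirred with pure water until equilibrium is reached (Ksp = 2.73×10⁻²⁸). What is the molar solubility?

1.20×10⁻⁶ M

Sr₃(PO₄)₂(s) ⇌ 3 Sr²⁺(aq) + 2 PO₄³⁻(aq)
Call the molar solubility s, so that [Sr²⁺] = 3s and [PO₄³⁻] = 2s.
Ksp = [Sr²⁺]^3[PO₄³⁻]^2 = (3s)^3 · (2s)^2 = 108s^5
108s^5 = 2.73×10⁻²⁸  ⇒  s^5 = 2.53×10⁻³⁰
s = 1.20×10⁻⁶ mol/L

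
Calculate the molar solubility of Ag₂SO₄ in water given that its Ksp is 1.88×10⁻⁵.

Ag₂SO₄(s) ⇌ 2 Ag⁺(aq) + SO₄²⁻(aq)
For each mole of Ag₂SO₄ that dissolves per liter, [Ag⁺] = 2s and [SO₄²⁻] = s; let s denote this solubility.
Ksp = [Ag⁺]^2[SO₄²⁻] = (2s)^2 · s = 4s^3
4s^3 = 1.88×10⁻⁵  ⇒  s^3 = 4.70×10⁻⁶
s = 1.68×10⁻² mol/L

1.68×10⁻² M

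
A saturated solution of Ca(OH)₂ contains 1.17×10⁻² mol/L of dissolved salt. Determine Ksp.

Ksp = 6.41×10⁻⁶

Ca(OH)₂(s) ⇌ Ca²⁺(aq) + 2 OH⁻(aq)
If s mol/L of Ca(OH)₂ dissolves, [Ca²⁺] = s and [OH⁻] = 2s.
Ksp = [Ca²⁺][OH⁻]^2 = s · (2s)^2 = 4s^3
Ksp = 4 × (1.17×10⁻²)^3 = 6.41×10⁻⁶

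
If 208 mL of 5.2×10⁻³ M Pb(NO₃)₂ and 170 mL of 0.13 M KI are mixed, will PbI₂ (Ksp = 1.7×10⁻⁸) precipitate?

Total volume after mixing = 208 + 170 = 378 mL.
[Pb²⁺] = (5.2×10⁻³)(208)/378 = 2.9×10⁻³ M
[I⁻] = (0.13)(170)/378 = 5.8×10⁻² M
Q = [Pb²⁺][I⁻]^2 = 9.8×10⁻⁶
Because Q > Ksp (9.8×10⁻⁶ vs 1.7×10⁻⁸), a precipitate of PbI₂ forms.

Yes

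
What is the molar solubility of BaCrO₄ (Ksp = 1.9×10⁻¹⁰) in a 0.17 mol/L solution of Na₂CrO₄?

BaCrO₄(s) ⇌ Ba²⁺(aq) + CrO₄²⁻(aq)
The solution already contains CrO₄²⁻ at 0.17 mol/L. Let s be the molar solubility of BaCrO₄.
[CrO₄²⁻] ≈ 0.17 mol/L (common ion dominates); [Ba²⁺] = s.
Ksp = [Ba²⁺][CrO₄²⁻] = s(0.17)
s = 1.9×10⁻¹⁰ / (0.17) = 1.1×10⁻⁹
s = 1.1×10⁻⁹ mol/L

1.1×10⁻⁹ M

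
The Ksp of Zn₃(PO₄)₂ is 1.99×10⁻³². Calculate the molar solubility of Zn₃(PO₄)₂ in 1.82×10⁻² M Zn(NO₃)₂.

Zn₃(PO₄)₂(s) ⇌ 3 Zn²⁺(aq) + 2 PO₄³⁻(aq)
Let s be the solubility of Zn₃(PO₄)₂ here. The common ion gives [Zn²⁺] ≈ 1.82×10⁻² M, and [PO₄³⁻] = 2s.
Ksp = [Zn²⁺]^3[PO₄³⁻]^2 = (1.82×10⁻²)^3(2s)^2
(2s)^2 = 1.99×10⁻³² / (1.82×10⁻²)^3 = 3.30×10⁻²⁷
s = 2.87×10⁻¹⁴ M

2.87×10⁻¹⁴ M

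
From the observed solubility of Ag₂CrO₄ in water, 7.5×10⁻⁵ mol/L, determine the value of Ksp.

Ag₂CrO₄(s) ⇌ 2 Ag⁺(aq) + CrO₄²⁻(aq)
Call the molar solubility s, so that [Ag⁺] = 2s and [CrO₄²⁻] = s.
Ksp = [Ag⁺]^2[CrO₄²⁻] = (2s)^2 · s = 4s^3
Ksp = 4 × (7.5×10⁻⁵)^3 = 1.7×10⁻¹²

Ksp = 1.7×10⁻¹²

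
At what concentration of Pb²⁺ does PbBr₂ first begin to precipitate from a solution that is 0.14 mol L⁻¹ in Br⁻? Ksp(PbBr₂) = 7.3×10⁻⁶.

3.7×10⁻⁴ M

A salt starts to precipitate once the ion product Q reaches its Ksp.
PbBr₂(s) ⇌ Pb²⁺(aq) + 2 Br⁻(aq)
Ksp = [Pb²⁺][Br⁻]^2 = [Pb²⁺](0.14)^2
[Pb²⁺] = 7.3×10⁻⁶ / (0.14)^2 = 3.7×10⁻⁴
[Pb²⁺] = 3.7×10⁻⁴ mol L⁻¹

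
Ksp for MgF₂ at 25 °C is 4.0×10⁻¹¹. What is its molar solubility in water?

MgF₂(s) ⇌ Mg²⁺(aq) + 2 F⁻(aq)
With molar solubility s: [Mg²⁺] = s, [F⁻] = 2s.
Ksp = [Mg²⁺][F⁻]^2 = s · (2s)^2 = 4s^3
4s^3 = 4.0×10⁻¹¹  ⇒  s^3 = 1.0×10⁻¹¹
s = (1.0×10⁻¹¹)^(1/3) = 2.2×10⁻⁴ mol/L

2.2×10⁻⁴ M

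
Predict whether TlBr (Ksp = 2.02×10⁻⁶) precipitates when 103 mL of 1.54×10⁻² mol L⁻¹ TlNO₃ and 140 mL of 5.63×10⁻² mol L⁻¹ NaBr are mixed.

The combined volume is 243 mL.
[Tl⁺] = (1.54×10⁻²)(103)/243 = 6.53×10⁻³ mol L⁻¹
[Br⁻] = (5.63×10⁻²)(140)/243 = 3.24×10⁻² mol L⁻¹
Q = [Tl⁺][Br⁻] = 2.12×10⁻⁴
Q = 2.12×10⁻⁴ > Ksp = 2.02×10⁻⁶, so the solution is supersaturated and TlBr precipitates.

Yes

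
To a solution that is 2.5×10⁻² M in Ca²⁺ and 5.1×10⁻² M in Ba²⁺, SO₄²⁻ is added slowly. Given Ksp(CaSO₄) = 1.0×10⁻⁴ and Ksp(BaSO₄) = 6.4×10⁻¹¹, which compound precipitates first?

Precipitation of each salt begins when its ion product equals Ksp.
For CaSO₄: [SO₄²⁻] = (Ksp/[Ca²⁺]) = 4.0×10⁻³ M
For BaSO₄: [SO₄²⁻] = (Ksp/[Ba²⁺]) = 1.3×10⁻⁹ M
Since BaSO₄ needs less SO₄²⁻ to reach saturation, it precipitates first.

BaSO₄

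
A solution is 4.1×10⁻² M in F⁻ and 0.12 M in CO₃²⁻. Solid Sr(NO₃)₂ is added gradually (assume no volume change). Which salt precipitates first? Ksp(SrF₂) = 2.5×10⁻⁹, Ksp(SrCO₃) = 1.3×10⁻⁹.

SrCO₃

A salt starts to precipitate once the ion product Q reaches its Ksp.
For SrF₂: [Sr²⁺] = (Ksp/[F⁻]^2) = 1.5×10⁻⁶ M
For SrCO₃: [Sr²⁺] = (Ksp/[CO₃²⁻]) = 1.1×10⁻⁸ M
SrCO₃ requires the lower [Sr²⁺], so it precipitates first.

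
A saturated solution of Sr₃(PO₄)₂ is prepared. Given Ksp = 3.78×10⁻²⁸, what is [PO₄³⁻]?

Sr₃(PO₄)₂(s) ⇌ 3 Sr²⁺(aq) + 2 PO₄³⁻(aq)
If s mol/L of Sr₃(PO₄)₂ dissolves, [Sr²⁺] = 3s and [PO₄³⁻] = 2s.
Ksp = [Sr²⁺]^3[PO₄³⁻]^2 = (3s)^3 · (2s)^2 = 108s^5 = 3.78×10⁻²⁸
s = 1.28×10⁻⁶ mol L⁻¹
[PO₄³⁻] = 2s = 2.57×10⁻⁶ mol L⁻¹

2.57×10⁻⁶ M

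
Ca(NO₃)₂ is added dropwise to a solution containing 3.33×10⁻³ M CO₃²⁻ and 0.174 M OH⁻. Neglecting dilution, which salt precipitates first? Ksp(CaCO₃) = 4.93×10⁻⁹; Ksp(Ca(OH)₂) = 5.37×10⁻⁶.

CaCO₃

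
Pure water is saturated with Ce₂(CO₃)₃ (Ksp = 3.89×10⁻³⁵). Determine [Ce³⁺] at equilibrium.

1.03×10⁻⁷ M

Ce₂(CO₃)₃(s) ⇌ 2 Ce³⁺(aq) + 3 CO₃²⁻(aq)
Call the molar solubility s, so that [Ce³⁺] = 2s and [CO₃²⁻] = 3s.
Ksp = [Ce³⁺]^2[CO₃²⁻]^3 = (2s)^2 · (3s)^3 = 108s^5 = 3.89×10⁻³⁵
s = 5.14×10⁻⁸ M
[Ce³⁺] = 2s = 1.03×10⁻⁷ M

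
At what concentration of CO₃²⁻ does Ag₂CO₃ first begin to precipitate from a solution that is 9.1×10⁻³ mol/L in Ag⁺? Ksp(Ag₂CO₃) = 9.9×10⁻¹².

Precipitation of each salt begins when its ion product equals Ksp.
Ag₂CO₃(s) ⇌ 2 Ag⁺(aq) + CO₃²⁻(aq)
Ksp = [Ag⁺]^2[CO₃²⁻] = [CO₃²⁻](9.1×10⁻³)^2
[CO₃²⁻] = 9.9×10⁻¹² / (9.1×10⁻³)^2 = 1.2×10⁻⁷
[CO₃²⁻] = 1.2×10⁻⁷ mol/L

1.2×10⁻⁷ M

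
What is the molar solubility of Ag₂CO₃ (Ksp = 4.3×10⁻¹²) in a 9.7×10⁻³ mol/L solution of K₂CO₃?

1.1×10⁻⁵ M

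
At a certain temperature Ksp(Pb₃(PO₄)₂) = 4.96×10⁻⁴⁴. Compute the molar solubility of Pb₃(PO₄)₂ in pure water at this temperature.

8.56×10⁻¹⁰ M

Pb₃(PO₄)₂(s) ⇌ 3 Pb²⁺(aq) + 2 PO₄³⁻(aq)
Let s be the molar solubility. Then [Pb²⁺] = 3s and [PO₄³⁻] = 2s.
Ksp = [Pb²⁺]^3[PO₄³⁻]^2 = (3s)^3 · (2s)^2 = 108s^5
108s^5 = 4.96×10⁻⁴⁴  ⇒  s^5 = 4.59×10⁻⁴⁶
s = 8.56×10⁻¹⁰ mol L⁻¹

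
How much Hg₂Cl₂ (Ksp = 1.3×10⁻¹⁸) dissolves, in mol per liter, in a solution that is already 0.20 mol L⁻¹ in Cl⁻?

Hg₂Cl₂(s) ⇌ Hg₂²⁺(aq) + 2 Cl⁻(aq)
With Cl⁻ already at 0.20 mol L⁻¹ and s small, take [Cl⁻] ≈ 0.20 mol L⁻¹ and [Hg₂²⁺] = s.
Ksp = [Hg₂²⁺][Cl⁻]^2 = s(0.20)^2
s = 1.3×10⁻¹⁸ / (0.20)^2 = 3.3×10⁻¹⁷
s = 3.3×10⁻¹⁷ mol L⁻¹

3.3×10⁻¹⁷ M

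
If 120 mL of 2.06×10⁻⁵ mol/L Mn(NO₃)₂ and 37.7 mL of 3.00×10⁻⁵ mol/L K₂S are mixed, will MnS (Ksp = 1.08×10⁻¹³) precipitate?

Yes

After mixing, V = 120 mL + 37.7 mL = 157.7 mL.
[Mn²⁺] = (2.06×10⁻⁵)(120)/157.7 = 1.57×10⁻⁵ mol/L
[S²⁻] = (3.00×10⁻⁵)(37.7)/157.7 = 7.17×10⁻⁶ mol/L
Q = [Mn²⁺][S²⁻] = 1.12×10⁻¹⁰
Because Q > Ksp (1.12×10⁻¹⁰ vs 1.08×10⁻¹³), a precipitate of MnS forms.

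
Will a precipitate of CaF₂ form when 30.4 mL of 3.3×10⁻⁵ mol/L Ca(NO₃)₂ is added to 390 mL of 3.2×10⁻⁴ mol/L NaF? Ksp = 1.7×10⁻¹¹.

No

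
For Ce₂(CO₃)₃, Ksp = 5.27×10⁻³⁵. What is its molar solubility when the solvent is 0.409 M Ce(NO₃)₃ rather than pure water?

Ce₂(CO₃)₃(s) ⇌ 2 Ce³⁺(aq) + 3 CO₃²⁻(aq)
The solution already contains Ce³⁺ at 0.409 M. Let s be the molar solubility of Ce₂(CO₃)₃.
[Ce³⁺] ≈ 0.409 M (common ion dominates); [CO₃²⁻] = 3s.
Ksp = [Ce³⁺]^2[CO₃²⁻]^3 = (0.409)^2(3s)^3
(3s)^3 = 5.27×10⁻³⁵ / (0.409)^2 = 3.15×10⁻³⁴
s = 2.27×10⁻¹² M

2.27×10⁻¹² M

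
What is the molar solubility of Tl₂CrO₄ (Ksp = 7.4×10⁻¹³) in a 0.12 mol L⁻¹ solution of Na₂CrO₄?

1.2×10⁻⁶ M

Tl₂CrO₄(s) ⇌ 2 Tl⁺(aq) + CrO₄²⁻(aq)
Let s be the solubility of Tl₂CrO₄ here. The common ion gives [CrO₄²⁻] ≈ 0.12 mol L⁻¹, and [Tl⁺] = 2s.
Ksp = [Tl⁺]^2[CrO₄²⁻] = (2s)^2(0.12)
(2s)^2 = 7.4×10⁻¹³ / (0.12) = 6.2×10⁻¹²
s = 1.2×10⁻⁶ mol L⁻¹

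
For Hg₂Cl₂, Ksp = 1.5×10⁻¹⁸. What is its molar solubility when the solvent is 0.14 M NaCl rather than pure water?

7.7×10⁻¹⁷ M

Hg₂Cl₂(s) ⇌ Hg₂²⁺(aq) + 2 Cl⁻(aq)
With Cl⁻ already at 0.14 M and s small, take [Cl⁻] ≈ 0.14 M and [Hg₂²⁺] = s.
Ksp = [Hg₂²⁺][Cl⁻]^2 = s(0.14)^2
s = 1.5×10⁻¹⁸ / (0.14)^2 = 7.7×10⁻¹⁷
s = 7.7×10⁻¹⁷ M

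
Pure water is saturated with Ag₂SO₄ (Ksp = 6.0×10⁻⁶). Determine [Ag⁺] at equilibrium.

2.3×10⁻² M

Ag₂SO₄(s) ⇌ 2 Ag⁺(aq) + SO₄²⁻(aq)
If s mol/L of Ag₂SO₄ dissolves, [Ag⁺] = 2s and [SO₄²⁻] = s.
Ksp = [Ag⁺]^2[SO₄²⁻] = (2s)^2 · s = 4s^3 = 6.0×10⁻⁶
s = 1.1×10⁻² M
[Ag⁺] = 2s = 2.3×10⁻² M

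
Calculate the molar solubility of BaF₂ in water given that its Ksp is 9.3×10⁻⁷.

BaF₂(s) ⇌ Ba²⁺(aq) + 2 F⁻(aq)
With molar solubility s: [Ba²⁺] = s, [F⁻] = 2s.
Ksp = [Ba²⁺][F⁻]^2 = s · (2s)^2 = 4s^3
4s^3 = 9.3×10⁻⁷  ⇒  s^3 = 2.3×10⁻⁷
s = 6.1×10⁻³ M

6.1×10⁻³ M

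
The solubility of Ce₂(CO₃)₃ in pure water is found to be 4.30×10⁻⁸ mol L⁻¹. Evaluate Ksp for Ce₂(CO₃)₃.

Ksp = 1.59×10⁻³⁵

Ce₂(CO₃)₃(s) ⇌ 2 Ce³⁺(aq) + 3 CO₃²⁻(aq)
Let s be the molar solubility. Then [Ce³⁺] = 2s and [CO₃²⁻] = 3s.
Ksp = [Ce³⁺]^2[CO₃²⁻]^3 = (2s)^2 · (3s)^3 = 108s^5
Ksp = 108 × (4.30×10⁻⁸)^5 = 1.59×10⁻³⁵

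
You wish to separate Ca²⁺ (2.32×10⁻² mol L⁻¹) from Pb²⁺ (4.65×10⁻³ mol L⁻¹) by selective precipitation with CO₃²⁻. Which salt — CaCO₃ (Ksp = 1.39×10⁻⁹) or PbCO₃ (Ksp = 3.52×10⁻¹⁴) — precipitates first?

PbCO₃

Each salt precipitates once Q = Ksp for that salt.
For CaCO₃: [CO₃²⁻] = (Ksp/[Ca²⁺]) = 5.99×10⁻⁸ mol L⁻¹
For PbCO₃: [CO₃²⁻] = (Ksp/[Pb²⁺]) = 7.57×10⁻¹² mol L⁻¹
PbCO₃ requires the lower [CO₃²⁻], so it precipitates first.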